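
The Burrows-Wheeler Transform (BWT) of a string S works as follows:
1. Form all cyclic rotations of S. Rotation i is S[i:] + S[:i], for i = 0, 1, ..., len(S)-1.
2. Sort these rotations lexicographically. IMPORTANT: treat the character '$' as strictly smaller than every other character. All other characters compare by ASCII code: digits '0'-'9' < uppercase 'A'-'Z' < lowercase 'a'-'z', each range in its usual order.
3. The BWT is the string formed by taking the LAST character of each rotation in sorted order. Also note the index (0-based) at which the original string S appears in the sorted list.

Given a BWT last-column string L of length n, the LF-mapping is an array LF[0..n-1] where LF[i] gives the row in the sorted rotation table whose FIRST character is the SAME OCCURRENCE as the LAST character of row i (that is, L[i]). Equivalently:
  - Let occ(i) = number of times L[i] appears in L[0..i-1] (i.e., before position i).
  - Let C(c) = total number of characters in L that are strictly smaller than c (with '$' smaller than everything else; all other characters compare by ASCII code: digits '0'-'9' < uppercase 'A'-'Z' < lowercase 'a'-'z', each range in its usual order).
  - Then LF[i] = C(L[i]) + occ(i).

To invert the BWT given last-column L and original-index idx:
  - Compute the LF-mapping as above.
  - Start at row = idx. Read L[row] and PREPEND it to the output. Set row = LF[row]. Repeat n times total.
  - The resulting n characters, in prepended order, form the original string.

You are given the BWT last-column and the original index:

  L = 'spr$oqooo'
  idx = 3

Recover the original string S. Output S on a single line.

Answer: oroqpoos$

Derivation:
LF mapping: 8 5 7 0 1 6 2 3 4
Walk LF starting at row 3, prepending L[row]:
  step 1: row=3, L[3]='$', prepend. Next row=LF[3]=0
  step 2: row=0, L[0]='s', prepend. Next row=LF[0]=8
  step 3: row=8, L[8]='o', prepend. Next row=LF[8]=4
  step 4: row=4, L[4]='o', prepend. Next row=LF[4]=1
  step 5: row=1, L[1]='p', prepend. Next row=LF[1]=5
  step 6: row=5, L[5]='q', prepend. Next row=LF[5]=6
  step 7: row=6, L[6]='o', prepend. Next row=LF[6]=2
  step 8: row=2, L[2]='r', prepend. Next row=LF[2]=7
  step 9: row=7, L[7]='o', prepend. Next row=LF[7]=3
Reversed output: oroqpoos$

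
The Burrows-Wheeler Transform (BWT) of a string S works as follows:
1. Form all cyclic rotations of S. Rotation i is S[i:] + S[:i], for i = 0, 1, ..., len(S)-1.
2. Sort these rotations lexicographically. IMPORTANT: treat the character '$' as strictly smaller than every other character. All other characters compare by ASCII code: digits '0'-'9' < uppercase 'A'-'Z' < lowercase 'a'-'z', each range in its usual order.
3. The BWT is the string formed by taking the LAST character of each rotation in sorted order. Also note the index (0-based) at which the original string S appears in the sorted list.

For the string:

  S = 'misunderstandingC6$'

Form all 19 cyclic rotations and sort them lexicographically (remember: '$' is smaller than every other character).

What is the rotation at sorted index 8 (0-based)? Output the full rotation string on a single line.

Answer: ingC6$misunderstand

Derivation:
All 19 rotations (rotation i = S[i:]+S[:i]):
  rot[0] = misunderstandingC6$
  rot[1] = isunderstandingC6$m
  rot[2] = sunderstandingC6$mi
  rot[3] = understandingC6$mis
  rot[4] = nderstandingC6$misu
  rot[5] = derstandingC6$misun
  rot[6] = erstandingC6$misund
  rot[7] = rstandingC6$misunde
  rot[8] = standingC6$misunder
  rot[9] = tandingC6$misunders
  rot[10] = andingC6$misunderst
  rot[11] = ndingC6$misundersta
  rot[12] = dingC6$misunderstan
  rot[13] = ingC6$misunderstand
  rot[14] = ngC6$misunderstandi
  rot[15] = gC6$misunderstandin
  rot[16] = C6$misunderstanding
  rot[17] = 6$misunderstandingC
  rot[18] = $misunderstandingC6
Sorted (with $ < everything):
  sorted[0] = $misunderstandingC6
  sorted[1] = 6$misunderstandingC
  sorted[2] = C6$misunderstanding
  sorted[3] = andingC6$misunderst
  sorted[4] = derstandingC6$misun
  sorted[5] = dingC6$misunderstan
  sorted[6] = erstandingC6$misund
  sorted[7] = gC6$misunderstandin
  sorted[8] = ingC6$misunderstand
  sorted[9] = isunderstandingC6$m
  sorted[10] = misunderstandingC6$
  sorted[11] = nderstandingC6$misu
  sorted[12] = ndingC6$misundersta
  sorted[13] = ngC6$misunderstandi
  sorted[14] = rstandingC6$misunde
  sorted[15] = standingC6$misunder
  sorted[16] = sunderstandingC6$mi
  sorted[17] = tandingC6$misunders
  sorted[18] = understandingC6$mis
sorted[8] = ingC6$misunderstand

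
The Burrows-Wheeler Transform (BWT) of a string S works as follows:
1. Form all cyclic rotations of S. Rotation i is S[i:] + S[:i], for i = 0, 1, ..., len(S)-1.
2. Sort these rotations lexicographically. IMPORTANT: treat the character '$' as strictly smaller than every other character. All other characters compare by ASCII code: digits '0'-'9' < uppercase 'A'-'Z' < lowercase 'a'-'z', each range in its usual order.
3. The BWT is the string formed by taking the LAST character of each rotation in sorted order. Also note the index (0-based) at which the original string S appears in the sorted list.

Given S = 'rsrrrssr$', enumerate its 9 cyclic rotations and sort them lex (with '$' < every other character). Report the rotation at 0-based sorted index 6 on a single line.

Answer: sr$rsrrrs

Derivation:
All 9 rotations (rotation i = S[i:]+S[:i]):
  rot[0] = rsrrrssr$
  rot[1] = srrrssr$r
  rot[2] = rrrssr$rs
  rot[3] = rrssr$rsr
  rot[4] = rssr$rsrr
  rot[5] = ssr$rsrrr
  rot[6] = sr$rsrrrs
  rot[7] = r$rsrrrss
  rot[8] = $rsrrrssr
Sorted (with $ < everything):
  sorted[0] = $rsrrrssr
  sorted[1] = r$rsrrrss
  sorted[2] = rrrssr$rs
  sorted[3] = rrssr$rsr
  sorted[4] = rsrrrssr$
  sorted[5] = rssr$rsrr
  sorted[6] = sr$rsrrrs
  sorted[7] = srrrssr$r
  sorted[8] = ssr$rsrrr
sorted[6] = sr$rsrrrs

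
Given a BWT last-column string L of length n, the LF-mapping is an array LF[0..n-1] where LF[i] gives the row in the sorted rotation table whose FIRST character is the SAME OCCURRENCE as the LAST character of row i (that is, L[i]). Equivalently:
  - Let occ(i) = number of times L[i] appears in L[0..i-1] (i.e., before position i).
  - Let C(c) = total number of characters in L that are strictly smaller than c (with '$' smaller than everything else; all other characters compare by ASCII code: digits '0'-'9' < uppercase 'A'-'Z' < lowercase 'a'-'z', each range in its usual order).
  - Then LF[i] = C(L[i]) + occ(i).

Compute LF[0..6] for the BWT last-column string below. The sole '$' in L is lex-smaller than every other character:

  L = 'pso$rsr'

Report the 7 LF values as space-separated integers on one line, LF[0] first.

Answer: 2 5 1 0 3 6 4

Derivation:
Char counts: '$':1, 'o':1, 'p':1, 'r':2, 's':2
C (first-col start): C('$')=0, C('o')=1, C('p')=2, C('r')=3, C('s')=5
L[0]='p': occ=0, LF[0]=C('p')+0=2+0=2
L[1]='s': occ=0, LF[1]=C('s')+0=5+0=5
L[2]='o': occ=0, LF[2]=C('o')+0=1+0=1
L[3]='$': occ=0, LF[3]=C('$')+0=0+0=0
L[4]='r': occ=0, LF[4]=C('r')+0=3+0=3
L[5]='s': occ=1, LF[5]=C('s')+1=5+1=6
L[6]='r': occ=1, LF[6]=C('r')+1=3+1=4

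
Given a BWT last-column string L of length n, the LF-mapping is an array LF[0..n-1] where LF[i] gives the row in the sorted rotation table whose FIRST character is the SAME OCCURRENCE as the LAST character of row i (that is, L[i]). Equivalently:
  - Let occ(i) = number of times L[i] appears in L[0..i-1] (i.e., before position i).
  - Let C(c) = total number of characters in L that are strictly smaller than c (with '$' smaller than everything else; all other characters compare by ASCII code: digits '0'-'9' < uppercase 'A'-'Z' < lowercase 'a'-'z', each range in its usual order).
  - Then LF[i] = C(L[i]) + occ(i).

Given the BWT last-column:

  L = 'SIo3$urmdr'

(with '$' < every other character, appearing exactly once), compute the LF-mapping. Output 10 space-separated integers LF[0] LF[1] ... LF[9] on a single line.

Answer: 3 2 6 1 0 9 7 5 4 8

Derivation:
Char counts: '$':1, '3':1, 'I':1, 'S':1, 'd':1, 'm':1, 'o':1, 'r':2, 'u':1
C (first-col start): C('$')=0, C('3')=1, C('I')=2, C('S')=3, C('d')=4, C('m')=5, C('o')=6, C('r')=7, C('u')=9
L[0]='S': occ=0, LF[0]=C('S')+0=3+0=3
L[1]='I': occ=0, LF[1]=C('I')+0=2+0=2
L[2]='o': occ=0, LF[2]=C('o')+0=6+0=6
L[3]='3': occ=0, LF[3]=C('3')+0=1+0=1
L[4]='$': occ=0, LF[4]=C('$')+0=0+0=0
L[5]='u': occ=0, LF[5]=C('u')+0=9+0=9
L[6]='r': occ=0, LF[6]=C('r')+0=7+0=7
L[7]='m': occ=0, LF[7]=C('m')+0=5+0=5
L[8]='d': occ=0, LF[8]=C('d')+0=4+0=4
L[9]='r': occ=1, LF[9]=C('r')+1=7+1=8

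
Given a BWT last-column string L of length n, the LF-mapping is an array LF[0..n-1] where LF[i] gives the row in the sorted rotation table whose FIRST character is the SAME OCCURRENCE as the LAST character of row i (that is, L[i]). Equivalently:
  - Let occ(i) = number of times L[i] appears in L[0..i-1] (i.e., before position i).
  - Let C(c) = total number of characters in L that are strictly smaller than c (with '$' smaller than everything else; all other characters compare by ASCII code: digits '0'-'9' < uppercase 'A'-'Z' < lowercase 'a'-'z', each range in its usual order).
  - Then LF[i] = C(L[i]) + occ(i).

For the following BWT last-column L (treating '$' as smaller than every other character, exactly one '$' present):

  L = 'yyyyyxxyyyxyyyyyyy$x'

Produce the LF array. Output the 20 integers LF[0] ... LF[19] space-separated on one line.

Answer: 5 6 7 8 9 1 2 10 11 12 3 13 14 15 16 17 18 19 0 4

Derivation:
Char counts: '$':1, 'x':4, 'y':15
C (first-col start): C('$')=0, C('x')=1, C('y')=5
L[0]='y': occ=0, LF[0]=C('y')+0=5+0=5
L[1]='y': occ=1, LF[1]=C('y')+1=5+1=6
L[2]='y': occ=2, LF[2]=C('y')+2=5+2=7
L[3]='y': occ=3, LF[3]=C('y')+3=5+3=8
L[4]='y': occ=4, LF[4]=C('y')+4=5+4=9
L[5]='x': occ=0, LF[5]=C('x')+0=1+0=1
L[6]='x': occ=1, LF[6]=C('x')+1=1+1=2
L[7]='y': occ=5, LF[7]=C('y')+5=5+5=10
L[8]='y': occ=6, LF[8]=C('y')+6=5+6=11
L[9]='y': occ=7, LF[9]=C('y')+7=5+7=12
L[10]='x': occ=2, LF[10]=C('x')+2=1+2=3
L[11]='y': occ=8, LF[11]=C('y')+8=5+8=13
L[12]='y': occ=9, LF[12]=C('y')+9=5+9=14
L[13]='y': occ=10, LF[13]=C('y')+10=5+10=15
L[14]='y': occ=11, LF[14]=C('y')+11=5+11=16
L[15]='y': occ=12, LF[15]=C('y')+12=5+12=17
L[16]='y': occ=13, LF[16]=C('y')+13=5+13=18
L[17]='y': occ=14, LF[17]=C('y')+14=5+14=19
L[18]='$': occ=0, LF[18]=C('$')+0=0+0=0
L[19]='x': occ=3, LF[19]=C('x')+3=1+3=4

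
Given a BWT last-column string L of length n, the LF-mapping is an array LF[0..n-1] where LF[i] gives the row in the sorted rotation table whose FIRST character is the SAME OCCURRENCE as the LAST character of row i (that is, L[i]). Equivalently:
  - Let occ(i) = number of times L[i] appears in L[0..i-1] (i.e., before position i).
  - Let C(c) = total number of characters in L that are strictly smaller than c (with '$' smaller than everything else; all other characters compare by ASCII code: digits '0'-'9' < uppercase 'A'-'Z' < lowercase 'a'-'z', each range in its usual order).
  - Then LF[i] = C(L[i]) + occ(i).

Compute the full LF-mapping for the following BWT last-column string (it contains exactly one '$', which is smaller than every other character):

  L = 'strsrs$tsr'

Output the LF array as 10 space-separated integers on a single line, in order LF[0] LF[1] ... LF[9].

Answer: 4 8 1 5 2 6 0 9 7 3

Derivation:
Char counts: '$':1, 'r':3, 's':4, 't':2
C (first-col start): C('$')=0, C('r')=1, C('s')=4, C('t')=8
L[0]='s': occ=0, LF[0]=C('s')+0=4+0=4
L[1]='t': occ=0, LF[1]=C('t')+0=8+0=8
L[2]='r': occ=0, LF[2]=C('r')+0=1+0=1
L[3]='s': occ=1, LF[3]=C('s')+1=4+1=5
L[4]='r': occ=1, LF[4]=C('r')+1=1+1=2
L[5]='s': occ=2, LF[5]=C('s')+2=4+2=6
L[6]='$': occ=0, LF[6]=C('$')+0=0+0=0
L[7]='t': occ=1, LF[7]=C('t')+1=8+1=9
L[8]='s': occ=3, LF[8]=C('s')+3=4+3=7
L[9]='r': occ=2, LF[9]=C('r')+2=1+2=3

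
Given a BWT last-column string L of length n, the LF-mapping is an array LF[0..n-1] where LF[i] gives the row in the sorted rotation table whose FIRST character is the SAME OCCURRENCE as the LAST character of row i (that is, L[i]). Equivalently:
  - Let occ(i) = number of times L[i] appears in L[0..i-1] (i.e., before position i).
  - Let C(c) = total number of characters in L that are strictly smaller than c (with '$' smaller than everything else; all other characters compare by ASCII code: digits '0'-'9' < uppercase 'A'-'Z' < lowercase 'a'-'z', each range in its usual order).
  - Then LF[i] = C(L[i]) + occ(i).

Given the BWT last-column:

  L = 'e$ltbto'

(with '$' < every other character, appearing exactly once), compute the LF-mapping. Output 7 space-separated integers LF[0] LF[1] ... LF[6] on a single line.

Answer: 2 0 3 5 1 6 4

Derivation:
Char counts: '$':1, 'b':1, 'e':1, 'l':1, 'o':1, 't':2
C (first-col start): C('$')=0, C('b')=1, C('e')=2, C('l')=3, C('o')=4, C('t')=5
L[0]='e': occ=0, LF[0]=C('e')+0=2+0=2
L[1]='$': occ=0, LF[1]=C('$')+0=0+0=0
L[2]='l': occ=0, LF[2]=C('l')+0=3+0=3
L[3]='t': occ=0, LF[3]=C('t')+0=5+0=5
L[4]='b': occ=0, LF[4]=C('b')+0=1+0=1
L[5]='t': occ=1, LF[5]=C('t')+1=5+1=6
L[6]='o': occ=0, LF[6]=C('o')+0=4+0=4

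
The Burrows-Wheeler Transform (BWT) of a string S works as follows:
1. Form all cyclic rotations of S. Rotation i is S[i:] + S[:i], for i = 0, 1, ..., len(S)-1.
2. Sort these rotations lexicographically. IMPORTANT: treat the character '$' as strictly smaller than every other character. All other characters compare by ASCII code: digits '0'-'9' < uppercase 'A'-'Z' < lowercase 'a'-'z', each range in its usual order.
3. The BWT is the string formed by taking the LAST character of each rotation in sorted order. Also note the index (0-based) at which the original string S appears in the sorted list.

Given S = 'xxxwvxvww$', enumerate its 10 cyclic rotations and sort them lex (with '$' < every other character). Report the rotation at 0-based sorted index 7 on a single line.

All 10 rotations (rotation i = S[i:]+S[:i]):
  rot[0] = xxxwvxvww$
  rot[1] = xxwvxvww$x
  rot[2] = xwvxvww$xx
  rot[3] = wvxvww$xxx
  rot[4] = vxvww$xxxw
  rot[5] = xvww$xxxwv
  rot[6] = vww$xxxwvx
  rot[7] = ww$xxxwvxv
  rot[8] = w$xxxwvxvw
  rot[9] = $xxxwvxvww
Sorted (with $ < everything):
  sorted[0] = $xxxwvxvww
  sorted[1] = vww$xxxwvx
  sorted[2] = vxvww$xxxw
  sorted[3] = w$xxxwvxvw
  sorted[4] = wvxvww$xxx
  sorted[5] = ww$xxxwvxv
  sorted[6] = xvww$xxxwv
  sorted[7] = xwvxvww$xx
  sorted[8] = xxwvxvww$x
  sorted[9] = xxxwvxvww$
sorted[7] = xwvxvww$xx

Answer: xwvxvww$xx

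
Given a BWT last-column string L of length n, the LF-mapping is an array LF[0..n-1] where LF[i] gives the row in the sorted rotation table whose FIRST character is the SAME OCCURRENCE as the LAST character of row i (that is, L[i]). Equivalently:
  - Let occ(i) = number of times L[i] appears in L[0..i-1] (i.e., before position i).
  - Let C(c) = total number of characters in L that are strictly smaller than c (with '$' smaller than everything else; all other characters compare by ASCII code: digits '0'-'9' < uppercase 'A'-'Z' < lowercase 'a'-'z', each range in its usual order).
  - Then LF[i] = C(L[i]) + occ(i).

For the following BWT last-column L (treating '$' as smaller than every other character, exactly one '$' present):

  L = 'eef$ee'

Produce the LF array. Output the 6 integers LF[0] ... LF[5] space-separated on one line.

Answer: 1 2 5 0 3 4

Derivation:
Char counts: '$':1, 'e':4, 'f':1
C (first-col start): C('$')=0, C('e')=1, C('f')=5
L[0]='e': occ=0, LF[0]=C('e')+0=1+0=1
L[1]='e': occ=1, LF[1]=C('e')+1=1+1=2
L[2]='f': occ=0, LF[2]=C('f')+0=5+0=5
L[3]='$': occ=0, LF[3]=C('$')+0=0+0=0
L[4]='e': occ=2, LF[4]=C('e')+2=1+2=3
L[5]='e': occ=3, LF[5]=C('e')+3=1+3=4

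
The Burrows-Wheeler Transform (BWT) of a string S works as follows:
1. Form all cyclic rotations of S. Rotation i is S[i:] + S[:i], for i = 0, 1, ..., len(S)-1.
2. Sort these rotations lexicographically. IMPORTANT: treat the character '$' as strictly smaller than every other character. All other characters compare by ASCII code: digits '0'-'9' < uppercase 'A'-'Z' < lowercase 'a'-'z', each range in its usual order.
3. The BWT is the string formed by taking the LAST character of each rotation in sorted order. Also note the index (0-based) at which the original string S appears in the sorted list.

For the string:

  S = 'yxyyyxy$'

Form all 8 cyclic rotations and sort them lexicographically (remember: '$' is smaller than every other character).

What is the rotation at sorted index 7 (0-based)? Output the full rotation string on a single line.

Answer: yyyxy$yx

Derivation:
All 8 rotations (rotation i = S[i:]+S[:i]):
  rot[0] = yxyyyxy$
  rot[1] = xyyyxy$y
  rot[2] = yyyxy$yx
  rot[3] = yyxy$yxy
  rot[4] = yxy$yxyy
  rot[5] = xy$yxyyy
  rot[6] = y$yxyyyx
  rot[7] = $yxyyyxy
Sorted (with $ < everything):
  sorted[0] = $yxyyyxy
  sorted[1] = xy$yxyyy
  sorted[2] = xyyyxy$y
  sorted[3] = y$yxyyyx
  sorted[4] = yxy$yxyy
  sorted[5] = yxyyyxy$
  sorted[6] = yyxy$yxy
  sorted[7] = yyyxy$yx
sorted[7] = yyyxy$yx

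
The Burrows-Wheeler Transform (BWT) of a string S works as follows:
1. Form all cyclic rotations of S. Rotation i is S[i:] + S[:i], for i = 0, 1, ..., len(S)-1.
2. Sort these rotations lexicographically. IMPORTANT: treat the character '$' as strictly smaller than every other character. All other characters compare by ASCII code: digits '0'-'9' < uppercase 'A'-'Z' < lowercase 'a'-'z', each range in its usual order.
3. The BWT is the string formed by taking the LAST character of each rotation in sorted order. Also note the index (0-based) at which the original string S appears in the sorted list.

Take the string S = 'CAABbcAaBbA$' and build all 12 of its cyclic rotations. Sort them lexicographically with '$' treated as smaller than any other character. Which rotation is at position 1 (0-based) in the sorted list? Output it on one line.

All 12 rotations (rotation i = S[i:]+S[:i]):
  rot[0] = CAABbcAaBbA$
  rot[1] = AABbcAaBbA$C
  rot[2] = ABbcAaBbA$CA
  rot[3] = BbcAaBbA$CAA
  rot[4] = bcAaBbA$CAAB
  rot[5] = cAaBbA$CAABb
  rot[6] = AaBbA$CAABbc
  rot[7] = aBbA$CAABbcA
  rot[8] = BbA$CAABbcAa
  rot[9] = bA$CAABbcAaB
  rot[10] = A$CAABbcAaBb
  rot[11] = $CAABbcAaBbA
Sorted (with $ < everything):
  sorted[0] = $CAABbcAaBbA
  sorted[1] = A$CAABbcAaBb
  sorted[2] = AABbcAaBbA$C
  sorted[3] = ABbcAaBbA$CA
  sorted[4] = AaBbA$CAABbc
  sorted[5] = BbA$CAABbcAa
  sorted[6] = BbcAaBbA$CAA
  sorted[7] = CAABbcAaBbA$
  sorted[8] = aBbA$CAABbcA
  sorted[9] = bA$CAABbcAaB
  sorted[10] = bcAaBbA$CAAB
  sorted[11] = cAaBbA$CAABb
sorted[1] = A$CAABbcAaBb

Answer: A$CAABbcAaBb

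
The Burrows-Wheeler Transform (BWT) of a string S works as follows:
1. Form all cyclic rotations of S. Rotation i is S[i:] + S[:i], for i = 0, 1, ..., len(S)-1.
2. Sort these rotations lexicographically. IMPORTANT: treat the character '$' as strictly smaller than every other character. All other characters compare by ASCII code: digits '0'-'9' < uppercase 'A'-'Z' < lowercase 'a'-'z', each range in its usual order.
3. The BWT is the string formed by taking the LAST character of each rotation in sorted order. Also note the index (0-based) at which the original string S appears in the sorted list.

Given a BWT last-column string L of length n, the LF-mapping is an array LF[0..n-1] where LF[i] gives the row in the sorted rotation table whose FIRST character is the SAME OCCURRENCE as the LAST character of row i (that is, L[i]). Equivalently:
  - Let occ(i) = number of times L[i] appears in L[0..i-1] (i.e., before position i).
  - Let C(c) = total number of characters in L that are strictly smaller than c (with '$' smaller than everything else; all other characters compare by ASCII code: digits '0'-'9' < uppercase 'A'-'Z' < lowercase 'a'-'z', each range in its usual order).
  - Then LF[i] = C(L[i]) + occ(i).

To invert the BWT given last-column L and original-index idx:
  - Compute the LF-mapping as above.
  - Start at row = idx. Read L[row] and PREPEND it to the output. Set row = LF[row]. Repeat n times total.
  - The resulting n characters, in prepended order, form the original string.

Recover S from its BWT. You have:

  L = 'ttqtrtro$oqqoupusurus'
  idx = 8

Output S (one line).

Answer: rptoqstqorqrutosuuut$

Derivation:
LF mapping: 13 14 5 15 8 16 9 1 0 2 6 7 3 17 4 18 11 19 10 20 12
Walk LF starting at row 8, prepending L[row]:
  step 1: row=8, L[8]='$', prepend. Next row=LF[8]=0
  step 2: row=0, L[0]='t', prepend. Next row=LF[0]=13
  step 3: row=13, L[13]='u', prepend. Next row=LF[13]=17
  step 4: row=17, L[17]='u', prepend. Next row=LF[17]=19
  step 5: row=19, L[19]='u', prepend. Next row=LF[19]=20
  step 6: row=20, L[20]='s', prepend. Next row=LF[20]=12
  step 7: row=12, L[12]='o', prepend. Next row=LF[12]=3
  step 8: row=3, L[3]='t', prepend. Next row=LF[3]=15
  step 9: row=15, L[15]='u', prepend. Next row=LF[15]=18
  step 10: row=18, L[18]='r', prepend. Next row=LF[18]=10
  step 11: row=10, L[10]='q', prepend. Next row=LF[10]=6
  step 12: row=6, L[6]='r', prepend. Next row=LF[6]=9
  step 13: row=9, L[9]='o', prepend. Next row=LF[9]=2
  step 14: row=2, L[2]='q', prepend. Next row=LF[2]=5
  step 15: row=5, L[5]='t', prepend. Next row=LF[5]=16
  step 16: row=16, L[16]='s', prepend. Next row=LF[16]=11
  step 17: row=11, L[11]='q', prepend. Next row=LF[11]=7
  step 18: row=7, L[7]='o', prepend. Next row=LF[7]=1
  step 19: row=1, L[1]='t', prepend. Next row=LF[1]=14
  step 20: row=14, L[14]='p', prepend. Next row=LF[14]=4
  step 21: row=4, L[4]='r', prepend. Next row=LF[4]=8
Reversed output: rptoqstqorqrutosuuut$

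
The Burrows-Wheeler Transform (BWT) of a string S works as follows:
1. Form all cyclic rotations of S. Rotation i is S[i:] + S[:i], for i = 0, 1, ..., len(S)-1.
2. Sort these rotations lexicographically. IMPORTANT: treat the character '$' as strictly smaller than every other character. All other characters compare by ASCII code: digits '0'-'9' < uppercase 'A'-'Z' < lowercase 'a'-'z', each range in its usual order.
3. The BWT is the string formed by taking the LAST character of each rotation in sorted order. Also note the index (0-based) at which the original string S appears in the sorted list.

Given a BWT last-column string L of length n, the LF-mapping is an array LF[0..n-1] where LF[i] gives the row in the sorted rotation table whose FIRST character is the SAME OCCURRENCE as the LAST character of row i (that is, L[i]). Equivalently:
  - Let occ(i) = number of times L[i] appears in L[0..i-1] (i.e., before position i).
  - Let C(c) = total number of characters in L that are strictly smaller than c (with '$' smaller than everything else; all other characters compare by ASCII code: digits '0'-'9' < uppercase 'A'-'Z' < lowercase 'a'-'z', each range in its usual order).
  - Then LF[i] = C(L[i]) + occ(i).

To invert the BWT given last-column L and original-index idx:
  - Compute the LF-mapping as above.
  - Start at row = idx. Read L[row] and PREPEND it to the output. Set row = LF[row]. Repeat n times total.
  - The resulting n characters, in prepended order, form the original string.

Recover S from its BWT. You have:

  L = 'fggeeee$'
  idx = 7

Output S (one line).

LF mapping: 5 6 7 1 2 3 4 0
Walk LF starting at row 7, prepending L[row]:
  step 1: row=7, L[7]='$', prepend. Next row=LF[7]=0
  step 2: row=0, L[0]='f', prepend. Next row=LF[0]=5
  step 3: row=5, L[5]='e', prepend. Next row=LF[5]=3
  step 4: row=3, L[3]='e', prepend. Next row=LF[3]=1
  step 5: row=1, L[1]='g', prepend. Next row=LF[1]=6
  step 6: row=6, L[6]='e', prepend. Next row=LF[6]=4
  step 7: row=4, L[4]='e', prepend. Next row=LF[4]=2
  step 8: row=2, L[2]='g', prepend. Next row=LF[2]=7
Reversed output: geegeef$

Answer: geegeef$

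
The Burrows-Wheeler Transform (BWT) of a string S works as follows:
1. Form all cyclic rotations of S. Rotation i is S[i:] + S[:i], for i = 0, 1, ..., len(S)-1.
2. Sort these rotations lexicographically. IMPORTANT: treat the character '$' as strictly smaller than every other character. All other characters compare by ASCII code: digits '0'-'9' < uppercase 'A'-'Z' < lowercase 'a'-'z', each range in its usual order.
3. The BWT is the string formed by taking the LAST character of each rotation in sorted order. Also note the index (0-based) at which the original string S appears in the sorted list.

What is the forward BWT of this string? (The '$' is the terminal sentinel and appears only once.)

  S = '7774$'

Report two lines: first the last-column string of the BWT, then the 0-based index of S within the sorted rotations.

All 5 rotations (rotation i = S[i:]+S[:i]):
  rot[0] = 7774$
  rot[1] = 774$7
  rot[2] = 74$77
  rot[3] = 4$777
  rot[4] = $7774
Sorted (with $ < everything):
  sorted[0] = $7774  (last char: '4')
  sorted[1] = 4$777  (last char: '7')
  sorted[2] = 74$77  (last char: '7')
  sorted[3] = 774$7  (last char: '7')
  sorted[4] = 7774$  (last char: '$')
Last column: 4777$
Original string S is at sorted index 4

Answer: 4777$
4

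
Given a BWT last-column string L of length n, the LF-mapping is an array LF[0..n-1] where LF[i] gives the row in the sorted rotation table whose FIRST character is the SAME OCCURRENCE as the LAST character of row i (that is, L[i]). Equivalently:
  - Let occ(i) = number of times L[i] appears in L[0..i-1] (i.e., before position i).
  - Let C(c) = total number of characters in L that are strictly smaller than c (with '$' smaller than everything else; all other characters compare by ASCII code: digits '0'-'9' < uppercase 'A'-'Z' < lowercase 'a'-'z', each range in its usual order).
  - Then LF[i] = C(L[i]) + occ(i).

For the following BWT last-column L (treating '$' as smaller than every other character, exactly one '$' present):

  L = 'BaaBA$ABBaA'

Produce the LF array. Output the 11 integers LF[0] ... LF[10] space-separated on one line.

Char counts: '$':1, 'A':3, 'B':4, 'a':3
C (first-col start): C('$')=0, C('A')=1, C('B')=4, C('a')=8
L[0]='B': occ=0, LF[0]=C('B')+0=4+0=4
L[1]='a': occ=0, LF[1]=C('a')+0=8+0=8
L[2]='a': occ=1, LF[2]=C('a')+1=8+1=9
L[3]='B': occ=1, LF[3]=C('B')+1=4+1=5
L[4]='A': occ=0, LF[4]=C('A')+0=1+0=1
L[5]='$': occ=0, LF[5]=C('$')+0=0+0=0
L[6]='A': occ=1, LF[6]=C('A')+1=1+1=2
L[7]='B': occ=2, LF[7]=C('B')+2=4+2=6
L[8]='B': occ=3, LF[8]=C('B')+3=4+3=7
L[9]='a': occ=2, LF[9]=C('a')+2=8+2=10
L[10]='A': occ=2, LF[10]=C('A')+2=1+2=3

Answer: 4 8 9 5 1 0 2 6 7 10 3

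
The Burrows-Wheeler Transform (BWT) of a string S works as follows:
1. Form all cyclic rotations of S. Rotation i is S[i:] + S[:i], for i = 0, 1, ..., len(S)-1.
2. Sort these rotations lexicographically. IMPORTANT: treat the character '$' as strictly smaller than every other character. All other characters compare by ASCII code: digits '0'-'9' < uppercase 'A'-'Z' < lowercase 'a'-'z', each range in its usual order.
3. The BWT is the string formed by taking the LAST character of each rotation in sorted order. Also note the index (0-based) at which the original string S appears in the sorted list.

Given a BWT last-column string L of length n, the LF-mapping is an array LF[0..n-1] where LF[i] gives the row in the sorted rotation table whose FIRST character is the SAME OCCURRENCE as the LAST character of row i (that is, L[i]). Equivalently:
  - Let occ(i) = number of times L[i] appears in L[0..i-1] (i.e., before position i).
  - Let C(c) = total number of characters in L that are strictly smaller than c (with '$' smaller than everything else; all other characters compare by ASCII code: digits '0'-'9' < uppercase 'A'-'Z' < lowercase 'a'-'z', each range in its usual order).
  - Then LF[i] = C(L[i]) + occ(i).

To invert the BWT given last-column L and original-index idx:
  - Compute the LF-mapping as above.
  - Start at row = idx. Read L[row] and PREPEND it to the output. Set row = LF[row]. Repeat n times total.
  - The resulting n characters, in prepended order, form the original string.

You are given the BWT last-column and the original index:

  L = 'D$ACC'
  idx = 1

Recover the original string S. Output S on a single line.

Answer: ACCD$

Derivation:
LF mapping: 4 0 1 2 3
Walk LF starting at row 1, prepending L[row]:
  step 1: row=1, L[1]='$', prepend. Next row=LF[1]=0
  step 2: row=0, L[0]='D', prepend. Next row=LF[0]=4
  step 3: row=4, L[4]='C', prepend. Next row=LF[4]=3
  step 4: row=3, L[3]='C', prepend. Next row=LF[3]=2
  step 5: row=2, L[2]='A', prepend. Next row=LF[2]=1
Reversed output: ACCD$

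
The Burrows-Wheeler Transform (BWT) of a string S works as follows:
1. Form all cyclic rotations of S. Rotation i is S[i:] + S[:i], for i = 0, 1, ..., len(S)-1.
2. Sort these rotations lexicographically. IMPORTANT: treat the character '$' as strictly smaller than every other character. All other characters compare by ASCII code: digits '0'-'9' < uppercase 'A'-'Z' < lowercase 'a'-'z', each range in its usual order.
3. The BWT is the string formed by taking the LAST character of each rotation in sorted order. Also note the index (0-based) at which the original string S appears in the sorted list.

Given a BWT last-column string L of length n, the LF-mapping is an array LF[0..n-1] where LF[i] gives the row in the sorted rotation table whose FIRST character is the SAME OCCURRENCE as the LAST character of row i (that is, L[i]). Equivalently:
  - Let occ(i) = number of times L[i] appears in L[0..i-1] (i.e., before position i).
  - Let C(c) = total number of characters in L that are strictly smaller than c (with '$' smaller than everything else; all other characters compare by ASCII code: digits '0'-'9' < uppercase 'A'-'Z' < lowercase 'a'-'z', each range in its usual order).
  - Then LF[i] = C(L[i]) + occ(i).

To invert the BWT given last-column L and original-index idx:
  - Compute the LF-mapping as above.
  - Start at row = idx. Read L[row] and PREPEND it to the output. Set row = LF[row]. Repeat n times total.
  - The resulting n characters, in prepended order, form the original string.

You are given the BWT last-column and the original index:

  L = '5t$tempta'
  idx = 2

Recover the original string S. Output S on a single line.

LF mapping: 1 6 0 7 3 4 5 8 2
Walk LF starting at row 2, prepending L[row]:
  step 1: row=2, L[2]='$', prepend. Next row=LF[2]=0
  step 2: row=0, L[0]='5', prepend. Next row=LF[0]=1
  step 3: row=1, L[1]='t', prepend. Next row=LF[1]=6
  step 4: row=6, L[6]='p', prepend. Next row=LF[6]=5
  step 5: row=5, L[5]='m', prepend. Next row=LF[5]=4
  step 6: row=4, L[4]='e', prepend. Next row=LF[4]=3
  step 7: row=3, L[3]='t', prepend. Next row=LF[3]=7
  step 8: row=7, L[7]='t', prepend. Next row=LF[7]=8
  step 9: row=8, L[8]='a', prepend. Next row=LF[8]=2
Reversed output: attempt5$

Answer: attempt5$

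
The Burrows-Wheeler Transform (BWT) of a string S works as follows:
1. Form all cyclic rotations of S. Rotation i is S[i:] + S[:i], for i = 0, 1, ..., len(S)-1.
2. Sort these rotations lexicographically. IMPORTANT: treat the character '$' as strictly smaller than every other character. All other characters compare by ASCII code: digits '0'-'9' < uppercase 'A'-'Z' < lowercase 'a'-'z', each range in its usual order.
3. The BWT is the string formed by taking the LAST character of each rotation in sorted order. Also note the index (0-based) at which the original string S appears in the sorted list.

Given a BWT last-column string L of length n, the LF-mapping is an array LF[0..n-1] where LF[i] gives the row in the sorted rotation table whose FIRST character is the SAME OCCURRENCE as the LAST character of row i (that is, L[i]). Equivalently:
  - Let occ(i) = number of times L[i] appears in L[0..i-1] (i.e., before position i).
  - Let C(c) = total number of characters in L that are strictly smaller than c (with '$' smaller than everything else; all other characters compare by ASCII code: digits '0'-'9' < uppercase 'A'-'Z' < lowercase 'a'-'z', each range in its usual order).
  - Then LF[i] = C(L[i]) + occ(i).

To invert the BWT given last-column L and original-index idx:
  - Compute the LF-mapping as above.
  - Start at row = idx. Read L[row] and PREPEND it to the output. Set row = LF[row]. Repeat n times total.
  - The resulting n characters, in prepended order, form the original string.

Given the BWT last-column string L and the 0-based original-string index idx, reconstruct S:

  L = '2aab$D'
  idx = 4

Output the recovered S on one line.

LF mapping: 1 3 4 5 0 2
Walk LF starting at row 4, prepending L[row]:
  step 1: row=4, L[4]='$', prepend. Next row=LF[4]=0
  step 2: row=0, L[0]='2', prepend. Next row=LF[0]=1
  step 3: row=1, L[1]='a', prepend. Next row=LF[1]=3
  step 4: row=3, L[3]='b', prepend. Next row=LF[3]=5
  step 5: row=5, L[5]='D', prepend. Next row=LF[5]=2
  step 6: row=2, L[2]='a', prepend. Next row=LF[2]=4
Reversed output: aDba2$

Answer: aDba2$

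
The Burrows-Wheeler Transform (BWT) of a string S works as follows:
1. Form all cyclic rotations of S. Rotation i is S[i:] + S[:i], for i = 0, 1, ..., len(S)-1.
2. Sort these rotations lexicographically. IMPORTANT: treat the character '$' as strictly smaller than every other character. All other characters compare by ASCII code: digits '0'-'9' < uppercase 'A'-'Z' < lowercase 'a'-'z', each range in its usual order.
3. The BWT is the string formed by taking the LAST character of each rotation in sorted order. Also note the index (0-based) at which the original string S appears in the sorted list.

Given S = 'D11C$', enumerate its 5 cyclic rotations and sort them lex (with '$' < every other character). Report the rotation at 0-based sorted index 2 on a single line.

Answer: 1C$D1

Derivation:
All 5 rotations (rotation i = S[i:]+S[:i]):
  rot[0] = D11C$
  rot[1] = 11C$D
  rot[2] = 1C$D1
  rot[3] = C$D11
  rot[4] = $D11C
Sorted (with $ < everything):
  sorted[0] = $D11C
  sorted[1] = 11C$D
  sorted[2] = 1C$D1
  sorted[3] = C$D11
  sorted[4] = D11C$
sorted[2] = 1C$D1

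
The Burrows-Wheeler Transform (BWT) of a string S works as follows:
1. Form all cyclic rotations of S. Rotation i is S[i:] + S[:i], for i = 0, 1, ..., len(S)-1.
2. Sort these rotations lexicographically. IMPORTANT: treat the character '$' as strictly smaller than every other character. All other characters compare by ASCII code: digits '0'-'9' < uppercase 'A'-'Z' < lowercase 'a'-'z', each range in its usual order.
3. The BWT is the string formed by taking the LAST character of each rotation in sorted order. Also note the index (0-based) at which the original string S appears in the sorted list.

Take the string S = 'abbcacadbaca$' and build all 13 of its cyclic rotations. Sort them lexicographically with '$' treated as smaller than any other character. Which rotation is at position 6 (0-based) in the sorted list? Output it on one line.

All 13 rotations (rotation i = S[i:]+S[:i]):
  rot[0] = abbcacadbaca$
  rot[1] = bbcacadbaca$a
  rot[2] = bcacadbaca$ab
  rot[3] = cacadbaca$abb
  rot[4] = acadbaca$abbc
  rot[5] = cadbaca$abbca
  rot[6] = adbaca$abbcac
  rot[7] = dbaca$abbcaca
  rot[8] = baca$abbcacad
  rot[9] = aca$abbcacadb
  rot[10] = ca$abbcacadba
  rot[11] = a$abbcacadbac
  rot[12] = $abbcacadbaca
Sorted (with $ < everything):
  sorted[0] = $abbcacadbaca
  sorted[1] = a$abbcacadbac
  sorted[2] = abbcacadbaca$
  sorted[3] = aca$abbcacadb
  sorted[4] = acadbaca$abbc
  sorted[5] = adbaca$abbcac
  sorted[6] = baca$abbcacad
  sorted[7] = bbcacadbaca$a
  sorted[8] = bcacadbaca$ab
  sorted[9] = ca$abbcacadba
  sorted[10] = cacadbaca$abb
  sorted[11] = cadbaca$abbca
  sorted[12] = dbaca$abbcaca
sorted[6] = baca$abbcacad

Answer: baca$abbcacad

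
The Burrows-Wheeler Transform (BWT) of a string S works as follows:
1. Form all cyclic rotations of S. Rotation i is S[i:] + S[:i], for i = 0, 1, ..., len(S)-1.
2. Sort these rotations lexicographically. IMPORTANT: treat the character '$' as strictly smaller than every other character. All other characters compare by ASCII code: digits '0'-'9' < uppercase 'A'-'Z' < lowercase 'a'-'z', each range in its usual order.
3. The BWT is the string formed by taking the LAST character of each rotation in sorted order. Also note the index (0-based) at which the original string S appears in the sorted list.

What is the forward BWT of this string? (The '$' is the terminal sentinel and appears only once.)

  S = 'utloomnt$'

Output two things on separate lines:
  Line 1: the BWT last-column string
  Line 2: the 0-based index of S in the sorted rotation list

All 9 rotations (rotation i = S[i:]+S[:i]):
  rot[0] = utloomnt$
  rot[1] = tloomnt$u
  rot[2] = loomnt$ut
  rot[3] = oomnt$utl
  rot[4] = omnt$utlo
  rot[5] = mnt$utloo
  rot[6] = nt$utloom
  rot[7] = t$utloomn
  rot[8] = $utloomnt
Sorted (with $ < everything):
  sorted[0] = $utloomnt  (last char: 't')
  sorted[1] = loomnt$ut  (last char: 't')
  sorted[2] = mnt$utloo  (last char: 'o')
  sorted[3] = nt$utloom  (last char: 'm')
  sorted[4] = omnt$utlo  (last char: 'o')
  sorted[5] = oomnt$utl  (last char: 'l')
  sorted[6] = t$utloomn  (last char: 'n')
  sorted[7] = tloomnt$u  (last char: 'u')
  sorted[8] = utloomnt$  (last char: '$')
Last column: ttomolnu$
Original string S is at sorted index 8

Answer: ttomolnu$
8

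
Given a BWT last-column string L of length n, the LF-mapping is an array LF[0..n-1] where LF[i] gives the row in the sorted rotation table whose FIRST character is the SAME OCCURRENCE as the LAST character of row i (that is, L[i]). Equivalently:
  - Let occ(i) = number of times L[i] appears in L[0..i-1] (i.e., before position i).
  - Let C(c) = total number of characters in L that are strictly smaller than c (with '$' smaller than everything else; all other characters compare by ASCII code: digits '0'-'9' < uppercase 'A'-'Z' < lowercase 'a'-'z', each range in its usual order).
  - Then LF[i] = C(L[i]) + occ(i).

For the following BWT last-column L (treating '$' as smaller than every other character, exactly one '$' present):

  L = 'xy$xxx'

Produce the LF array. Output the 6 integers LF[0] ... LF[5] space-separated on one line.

Answer: 1 5 0 2 3 4

Derivation:
Char counts: '$':1, 'x':4, 'y':1
C (first-col start): C('$')=0, C('x')=1, C('y')=5
L[0]='x': occ=0, LF[0]=C('x')+0=1+0=1
L[1]='y': occ=0, LF[1]=C('y')+0=5+0=5
L[2]='$': occ=0, LF[2]=C('$')+0=0+0=0
L[3]='x': occ=1, LF[3]=C('x')+1=1+1=2
L[4]='x': occ=2, LF[4]=C('x')+2=1+2=3
L[5]='x': occ=3, LF[5]=C('x')+3=1+3=4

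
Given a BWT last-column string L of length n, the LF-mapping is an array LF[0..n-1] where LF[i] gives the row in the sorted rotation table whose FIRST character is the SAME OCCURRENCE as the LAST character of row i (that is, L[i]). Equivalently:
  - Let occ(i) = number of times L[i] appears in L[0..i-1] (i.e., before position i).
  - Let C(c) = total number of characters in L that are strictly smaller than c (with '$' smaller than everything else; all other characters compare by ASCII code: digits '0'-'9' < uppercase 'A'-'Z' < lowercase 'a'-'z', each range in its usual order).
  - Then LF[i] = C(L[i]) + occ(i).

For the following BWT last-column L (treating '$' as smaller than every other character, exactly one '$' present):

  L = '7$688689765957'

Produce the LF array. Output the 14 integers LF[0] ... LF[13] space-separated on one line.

Char counts: '$':1, '5':2, '6':3, '7':3, '8':3, '9':2
C (first-col start): C('$')=0, C('5')=1, C('6')=3, C('7')=6, C('8')=9, C('9')=12
L[0]='7': occ=0, LF[0]=C('7')+0=6+0=6
L[1]='$': occ=0, LF[1]=C('$')+0=0+0=0
L[2]='6': occ=0, LF[2]=C('6')+0=3+0=3
L[3]='8': occ=0, LF[3]=C('8')+0=9+0=9
L[4]='8': occ=1, LF[4]=C('8')+1=9+1=10
L[5]='6': occ=1, LF[5]=C('6')+1=3+1=4
L[6]='8': occ=2, LF[6]=C('8')+2=9+2=11
L[7]='9': occ=0, LF[7]=C('9')+0=12+0=12
L[8]='7': occ=1, LF[8]=C('7')+1=6+1=7
L[9]='6': occ=2, LF[9]=C('6')+2=3+2=5
L[10]='5': occ=0, LF[10]=C('5')+0=1+0=1
L[11]='9': occ=1, LF[11]=C('9')+1=12+1=13
L[12]='5': occ=1, LF[12]=C('5')+1=1+1=2
L[13]='7': occ=2, LF[13]=C('7')+2=6+2=8

Answer: 6 0 3 9 10 4 11 12 7 5 1 13 2 8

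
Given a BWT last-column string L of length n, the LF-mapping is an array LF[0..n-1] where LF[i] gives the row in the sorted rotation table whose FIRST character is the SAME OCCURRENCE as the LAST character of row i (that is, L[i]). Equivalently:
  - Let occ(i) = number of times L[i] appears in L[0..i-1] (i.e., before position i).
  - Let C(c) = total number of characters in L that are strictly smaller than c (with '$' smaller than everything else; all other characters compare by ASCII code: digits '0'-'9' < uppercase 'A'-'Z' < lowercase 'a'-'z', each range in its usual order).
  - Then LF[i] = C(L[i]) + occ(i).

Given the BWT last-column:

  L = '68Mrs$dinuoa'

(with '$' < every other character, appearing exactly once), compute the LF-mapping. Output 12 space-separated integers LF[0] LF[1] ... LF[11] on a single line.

Answer: 1 2 3 9 10 0 5 6 7 11 8 4

Derivation:
Char counts: '$':1, '6':1, '8':1, 'M':1, 'a':1, 'd':1, 'i':1, 'n':1, 'o':1, 'r':1, 's':1, 'u':1
C (first-col start): C('$')=0, C('6')=1, C('8')=2, C('M')=3, C('a')=4, C('d')=5, C('i')=6, C('n')=7, C('o')=8, C('r')=9, C('s')=10, C('u')=11
L[0]='6': occ=0, LF[0]=C('6')+0=1+0=1
L[1]='8': occ=0, LF[1]=C('8')+0=2+0=2
L[2]='M': occ=0, LF[2]=C('M')+0=3+0=3
L[3]='r': occ=0, LF[3]=C('r')+0=9+0=9
L[4]='s': occ=0, LF[4]=C('s')+0=10+0=10
L[5]='$': occ=0, LF[5]=C('$')+0=0+0=0
L[6]='d': occ=0, LF[6]=C('d')+0=5+0=5
L[7]='i': occ=0, LF[7]=C('i')+0=6+0=6
L[8]='n': occ=0, LF[8]=C('n')+0=7+0=7
L[9]='u': occ=0, LF[9]=C('u')+0=11+0=11
L[10]='o': occ=0, LF[10]=C('o')+0=8+0=8
L[11]='a': occ=0, LF[11]=C('a')+0=4+0=4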